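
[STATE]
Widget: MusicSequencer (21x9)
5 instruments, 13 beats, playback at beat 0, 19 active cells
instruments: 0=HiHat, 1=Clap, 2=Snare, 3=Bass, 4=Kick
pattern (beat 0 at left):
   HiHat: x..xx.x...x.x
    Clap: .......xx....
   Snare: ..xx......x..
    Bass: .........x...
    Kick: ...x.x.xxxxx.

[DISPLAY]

      ▼123456789012  
 HiHat█··██·█···█·█  
  Clap·······██····  
 Snare··██······█··  
  Bass·········█···  
  Kick···█·█·█████·  
                     
                     
                     


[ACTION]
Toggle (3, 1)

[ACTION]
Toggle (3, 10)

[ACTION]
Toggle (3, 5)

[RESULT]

      ▼123456789012  
 HiHat█··██·█···█·█  
  Clap·······██····  
 Snare··██······█··  
  Bass·█···█···██··  
  Kick···█·█·█████·  
                     
                     
                     


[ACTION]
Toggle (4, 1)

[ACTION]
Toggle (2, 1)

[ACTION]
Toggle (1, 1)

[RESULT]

      ▼123456789012  
 HiHat█··██·█···█·█  
  Clap·█·····██····  
 Snare·███······█··  
  Bass·█···█···██··  
  Kick·█·█·█·█████·  
                     
                     
                     


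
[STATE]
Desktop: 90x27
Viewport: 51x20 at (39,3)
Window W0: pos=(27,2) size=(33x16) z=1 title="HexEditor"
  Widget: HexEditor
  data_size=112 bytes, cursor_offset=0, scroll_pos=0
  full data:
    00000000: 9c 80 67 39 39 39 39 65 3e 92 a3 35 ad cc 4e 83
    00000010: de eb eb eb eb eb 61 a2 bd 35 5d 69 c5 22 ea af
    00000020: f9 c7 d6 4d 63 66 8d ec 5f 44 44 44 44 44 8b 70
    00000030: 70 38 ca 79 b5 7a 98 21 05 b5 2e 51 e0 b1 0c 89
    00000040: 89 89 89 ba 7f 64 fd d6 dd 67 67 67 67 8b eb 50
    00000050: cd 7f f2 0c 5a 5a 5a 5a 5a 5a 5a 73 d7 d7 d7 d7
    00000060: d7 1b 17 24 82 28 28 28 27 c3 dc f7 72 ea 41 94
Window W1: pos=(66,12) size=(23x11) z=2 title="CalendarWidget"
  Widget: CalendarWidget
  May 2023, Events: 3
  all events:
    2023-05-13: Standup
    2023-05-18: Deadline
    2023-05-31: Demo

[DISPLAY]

                    ┃                              
────────────────────┨                              
C 80 67 39 39 39 39 ┃                              
e eb eb eb eb eb 61 ┃                              
9 c7 d6 4d 63 66 8d ┃                              
0 38 ca 79 b5 7a 98 ┃                              
9 89 89 ba 7f 64 fd ┃                              
d 7f f2 0c 5a 5a 5a ┃                              
7 1b 17 24 82 28 28 ┃                              
                    ┃      ┏━━━━━━━━━━━━━━━━━━━━━┓ 
                    ┃      ┃ CalendarWidget      ┃ 
                    ┃      ┠─────────────────────┨ 
                    ┃      ┃       May 2023      ┃ 
                    ┃      ┃Mo Tu We Th Fr Sa Su ┃ 
━━━━━━━━━━━━━━━━━━━━┛      ┃ 1  2  3  4  5  6  7 ┃ 
                           ┃ 8  9 10 11 12 13* 14┃ 
                           ┃15 16 17 18* 19 20 21┃ 
                           ┃22 23 24 25 26 27 28 ┃ 
                           ┃29 30 31*            ┃ 
                           ┗━━━━━━━━━━━━━━━━━━━━━┛ 


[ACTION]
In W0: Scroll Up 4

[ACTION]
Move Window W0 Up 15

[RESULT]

C 80 67 39 39 39 39 ┃                              
e eb eb eb eb eb 61 ┃                              
9 c7 d6 4d 63 66 8d ┃                              
0 38 ca 79 b5 7a 98 ┃                              
9 89 89 ba 7f 64 fd ┃                              
d 7f f2 0c 5a 5a 5a ┃                              
7 1b 17 24 82 28 28 ┃                              
                    ┃                              
                    ┃                              
                    ┃      ┏━━━━━━━━━━━━━━━━━━━━━┓ 
                    ┃      ┃ CalendarWidget      ┃ 
                    ┃      ┠─────────────────────┨ 
━━━━━━━━━━━━━━━━━━━━┛      ┃       May 2023      ┃ 
                           ┃Mo Tu We Th Fr Sa Su ┃ 
                           ┃ 1  2  3  4  5  6  7 ┃ 
                           ┃ 8  9 10 11 12 13* 14┃ 
                           ┃15 16 17 18* 19 20 21┃ 
                           ┃22 23 24 25 26 27 28 ┃ 
                           ┃29 30 31*            ┃ 
                           ┗━━━━━━━━━━━━━━━━━━━━━┛ 


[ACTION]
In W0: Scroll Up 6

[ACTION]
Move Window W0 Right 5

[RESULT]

00  9C 80 67 39 39 39 39 ┃                         
10  de eb eb eb eb eb 61 ┃                         
20  f9 c7 d6 4d 63 66 8d ┃                         
30  70 38 ca 79 b5 7a 98 ┃                         
40  89 89 89 ba 7f 64 fd ┃                         
50  cd 7f f2 0c 5a 5a 5a ┃                         
60  d7 1b 17 24 82 28 28 ┃                         
                         ┃                         
                         ┃                         
                         ┃ ┏━━━━━━━━━━━━━━━━━━━━━┓ 
                         ┃ ┃ CalendarWidget      ┃ 
                         ┃ ┠─────────────────────┨ 
━━━━━━━━━━━━━━━━━━━━━━━━━┛ ┃       May 2023      ┃ 
                           ┃Mo Tu We Th Fr Sa Su ┃ 
                           ┃ 1  2  3  4  5  6  7 ┃ 
                           ┃ 8  9 10 11 12 13* 14┃ 
                           ┃15 16 17 18* 19 20 21┃ 
                           ┃22 23 24 25 26 27 28 ┃ 
                           ┃29 30 31*            ┃ 
                           ┗━━━━━━━━━━━━━━━━━━━━━┛ 


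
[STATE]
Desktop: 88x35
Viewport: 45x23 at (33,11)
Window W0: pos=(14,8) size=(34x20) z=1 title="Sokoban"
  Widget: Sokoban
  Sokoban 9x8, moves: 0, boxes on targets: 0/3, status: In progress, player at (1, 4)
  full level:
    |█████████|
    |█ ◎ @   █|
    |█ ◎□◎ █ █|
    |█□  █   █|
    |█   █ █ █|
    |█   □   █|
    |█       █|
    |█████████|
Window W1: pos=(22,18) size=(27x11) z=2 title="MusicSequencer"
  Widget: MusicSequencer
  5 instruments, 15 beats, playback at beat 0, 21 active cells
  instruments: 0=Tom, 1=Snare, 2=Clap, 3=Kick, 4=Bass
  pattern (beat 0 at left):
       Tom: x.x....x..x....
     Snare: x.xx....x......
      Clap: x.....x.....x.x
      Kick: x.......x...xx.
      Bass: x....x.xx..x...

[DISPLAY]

              ┃                              
              ┃                              
              ┃                              
              ┃                              
              ┃                              
              ┃                              
              ┃                              
━━━━━━━━━━━━━━━┓                             
encer          ┃                             
───────────────┨                             
45678901234    ┃                             
···█··█····    ┃                             
····█······    ┃                             
··█·····█·█    ┃                             
····█···██·    ┃                             
·█·██··█···    ┃                             
               ┃                             
━━━━━━━━━━━━━━━┛                             
                                             
                                             
                                             
                                             
                                             


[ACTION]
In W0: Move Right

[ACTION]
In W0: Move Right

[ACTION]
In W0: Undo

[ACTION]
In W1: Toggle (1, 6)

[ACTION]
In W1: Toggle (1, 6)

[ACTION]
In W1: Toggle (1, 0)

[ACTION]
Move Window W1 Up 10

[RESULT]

45678901234    ┃                             
···█··█····    ┃                             
····█······    ┃                             
··█·····█·█    ┃                             
····█···██·    ┃                             
·█·██··█···    ┃                             
               ┃                             
━━━━━━━━━━━━━━━┛                             
              ┃                              
              ┃                              
              ┃                              
              ┃                              
              ┃                              
              ┃                              
              ┃                              
              ┃                              
━━━━━━━━━━━━━━┛                              
                                             
                                             
                                             
                                             
                                             
                                             


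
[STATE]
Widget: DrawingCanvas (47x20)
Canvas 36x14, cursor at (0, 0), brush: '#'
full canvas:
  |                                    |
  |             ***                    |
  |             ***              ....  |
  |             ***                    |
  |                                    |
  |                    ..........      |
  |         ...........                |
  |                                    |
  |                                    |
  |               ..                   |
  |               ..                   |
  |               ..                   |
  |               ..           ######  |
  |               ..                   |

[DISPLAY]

+                                              
             ***                               
             ***              ....             
             ***                               
                                               
                    ..........                 
         ...........                           
                                               
                                               
               ..                              
               ..                              
               ..                              
               ..           ######             
               ..                              
                                               
                                               
                                               
                                               
                                               
                                               


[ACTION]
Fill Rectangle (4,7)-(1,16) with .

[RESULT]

+                                              
       ..........                              
       ..........             ....             
       ..........                              
       ..........                              
                    ..........                 
         ...........                           
                                               
                                               
               ..                              
               ..                              
               ..                              
               ..           ######             
               ..                              
                                               
                                               
                                               
                                               
                                               
                                               


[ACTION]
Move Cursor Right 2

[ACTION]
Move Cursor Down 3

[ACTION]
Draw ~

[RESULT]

                                               
       ..........                              
       ..........             ....             
  ~    ..........                              
       ..........                              
                    ..........                 
         ...........                           
                                               
                                               
               ..                              
               ..                              
               ..                              
               ..           ######             
               ..                              
                                               
                                               
                                               
                                               
                                               
                                               


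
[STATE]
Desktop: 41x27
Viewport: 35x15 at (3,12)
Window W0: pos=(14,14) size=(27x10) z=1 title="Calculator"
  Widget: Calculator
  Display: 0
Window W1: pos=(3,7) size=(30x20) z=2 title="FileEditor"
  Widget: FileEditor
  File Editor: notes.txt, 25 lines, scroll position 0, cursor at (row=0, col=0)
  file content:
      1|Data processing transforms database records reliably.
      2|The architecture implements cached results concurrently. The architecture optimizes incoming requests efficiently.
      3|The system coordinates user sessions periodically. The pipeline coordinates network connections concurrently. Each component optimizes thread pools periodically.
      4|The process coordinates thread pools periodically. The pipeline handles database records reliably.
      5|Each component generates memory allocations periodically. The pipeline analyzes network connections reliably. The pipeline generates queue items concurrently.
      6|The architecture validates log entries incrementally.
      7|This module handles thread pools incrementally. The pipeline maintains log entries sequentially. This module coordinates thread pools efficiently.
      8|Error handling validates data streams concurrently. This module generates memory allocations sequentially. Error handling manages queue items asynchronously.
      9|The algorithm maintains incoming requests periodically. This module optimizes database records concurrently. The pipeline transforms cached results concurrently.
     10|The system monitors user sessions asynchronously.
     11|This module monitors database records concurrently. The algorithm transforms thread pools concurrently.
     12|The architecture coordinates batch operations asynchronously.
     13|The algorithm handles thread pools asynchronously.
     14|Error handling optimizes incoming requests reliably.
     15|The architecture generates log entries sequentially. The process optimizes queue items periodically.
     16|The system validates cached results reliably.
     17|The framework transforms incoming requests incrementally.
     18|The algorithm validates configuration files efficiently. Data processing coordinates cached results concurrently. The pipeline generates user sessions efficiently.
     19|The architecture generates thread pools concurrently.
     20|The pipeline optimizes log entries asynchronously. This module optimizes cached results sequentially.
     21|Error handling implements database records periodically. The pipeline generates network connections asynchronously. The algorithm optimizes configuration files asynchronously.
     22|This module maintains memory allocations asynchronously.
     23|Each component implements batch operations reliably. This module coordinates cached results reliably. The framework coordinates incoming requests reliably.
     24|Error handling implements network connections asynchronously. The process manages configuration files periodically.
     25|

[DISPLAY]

┃The system coordinates user░┃     
┃The process coordinates thr░┃     
┃Each component generates me░┃━━━━━
┃The architecture validates ░┃     
┃This module handles thread ░┃─────
┃Error handling validates da░┃     
┃The algorithm maintains inc░┃     
┃The system monitors user se░┃     
┃This module monitors databa░┃     
┃The architecture coordinate░┃     
┃The algorithm handles threa░┃     
┃Error handling optimizes in░┃━━━━━
┃The architecture generates ░┃     
┃The system validates cached▼┃     
┗━━━━━━━━━━━━━━━━━━━━━━━━━━━━┛     


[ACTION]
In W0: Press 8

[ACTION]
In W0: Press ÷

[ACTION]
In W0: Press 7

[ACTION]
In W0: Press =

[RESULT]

┃The system coordinates user░┃     
┃The process coordinates thr░┃     
┃Each component generates me░┃━━━━━
┃The architecture validates ░┃     
┃This module handles thread ░┃─────
┃Error handling validates da░┃28571
┃The algorithm maintains inc░┃     
┃The system monitors user se░┃     
┃This module monitors databa░┃     
┃The architecture coordinate░┃     
┃The algorithm handles threa░┃     
┃Error handling optimizes in░┃━━━━━
┃The architecture generates ░┃     
┃The system validates cached▼┃     
┗━━━━━━━━━━━━━━━━━━━━━━━━━━━━┛     


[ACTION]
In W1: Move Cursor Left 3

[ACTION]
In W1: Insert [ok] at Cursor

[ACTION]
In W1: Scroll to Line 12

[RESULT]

┃The architecture coordinate░┃     
┃The algorithm handles threa░┃     
┃Error handling optimizes in░┃━━━━━
┃The architecture generates ░┃     
┃The system validates cached░┃─────
┃The framework transforms in░┃28571
┃The algorithm validates con░┃     
┃The architecture generates ░┃     
┃The pipeline optimizes log ░┃     
┃Error handling implements d░┃     
┃This module maintains memor░┃     
┃Each component implements b░┃━━━━━
┃Error handling implements n█┃     
┃                           ▼┃     
┗━━━━━━━━━━━━━━━━━━━━━━━━━━━━┛     


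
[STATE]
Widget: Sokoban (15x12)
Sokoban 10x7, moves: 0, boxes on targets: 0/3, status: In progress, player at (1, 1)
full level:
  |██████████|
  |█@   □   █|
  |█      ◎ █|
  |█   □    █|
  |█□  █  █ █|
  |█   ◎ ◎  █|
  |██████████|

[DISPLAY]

██████████     
█@   □   █     
█      ◎ █     
█   □    █     
█□  █  █ █     
█   ◎ ◎  █     
██████████     
Moves: 0  0/3  
               
               
               
               


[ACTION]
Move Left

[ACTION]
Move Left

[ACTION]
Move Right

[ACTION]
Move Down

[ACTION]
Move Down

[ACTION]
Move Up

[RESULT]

██████████     
█    □   █     
█ @    ◎ █     
█   □    █     
█□  █  █ █     
█   ◎ ◎  █     
██████████     
Moves: 4  0/3  
               
               
               
               


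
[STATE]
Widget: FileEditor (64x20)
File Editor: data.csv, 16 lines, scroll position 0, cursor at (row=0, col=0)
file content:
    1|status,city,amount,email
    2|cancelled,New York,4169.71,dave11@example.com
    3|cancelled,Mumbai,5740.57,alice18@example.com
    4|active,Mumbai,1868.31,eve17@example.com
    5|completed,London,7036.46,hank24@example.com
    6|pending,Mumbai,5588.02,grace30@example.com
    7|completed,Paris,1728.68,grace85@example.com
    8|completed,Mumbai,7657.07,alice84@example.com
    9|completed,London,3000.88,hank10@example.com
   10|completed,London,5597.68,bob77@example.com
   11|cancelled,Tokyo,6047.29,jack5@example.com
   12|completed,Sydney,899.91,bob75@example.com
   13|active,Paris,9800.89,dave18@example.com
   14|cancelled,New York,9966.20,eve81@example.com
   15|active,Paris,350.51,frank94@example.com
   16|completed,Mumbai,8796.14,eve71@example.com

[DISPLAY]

█tatus,city,amount,email                                       ▲
cancelled,New York,4169.71,dave11@example.com                  █
cancelled,Mumbai,5740.57,alice18@example.com                   ░
active,Mumbai,1868.31,eve17@example.com                        ░
completed,London,7036.46,hank24@example.com                    ░
pending,Mumbai,5588.02,grace30@example.com                     ░
completed,Paris,1728.68,grace85@example.com                    ░
completed,Mumbai,7657.07,alice84@example.com                   ░
completed,London,3000.88,hank10@example.com                    ░
completed,London,5597.68,bob77@example.com                     ░
cancelled,Tokyo,6047.29,jack5@example.com                      ░
completed,Sydney,899.91,bob75@example.com                      ░
active,Paris,9800.89,dave18@example.com                        ░
cancelled,New York,9966.20,eve81@example.com                   ░
active,Paris,350.51,frank94@example.com                        ░
completed,Mumbai,8796.14,eve71@example.com                     ░
                                                               ░
                                                               ░
                                                               ░
                                                               ▼


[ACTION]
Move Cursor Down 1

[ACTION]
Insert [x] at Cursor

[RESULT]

status,city,amount,email                                       ▲
x█ancelled,New York,4169.71,dave11@example.com                 █
cancelled,Mumbai,5740.57,alice18@example.com                   ░
active,Mumbai,1868.31,eve17@example.com                        ░
completed,London,7036.46,hank24@example.com                    ░
pending,Mumbai,5588.02,grace30@example.com                     ░
completed,Paris,1728.68,grace85@example.com                    ░
completed,Mumbai,7657.07,alice84@example.com                   ░
completed,London,3000.88,hank10@example.com                    ░
completed,London,5597.68,bob77@example.com                     ░
cancelled,Tokyo,6047.29,jack5@example.com                      ░
completed,Sydney,899.91,bob75@example.com                      ░
active,Paris,9800.89,dave18@example.com                        ░
cancelled,New York,9966.20,eve81@example.com                   ░
active,Paris,350.51,frank94@example.com                        ░
completed,Mumbai,8796.14,eve71@example.com                     ░
                                                               ░
                                                               ░
                                                               ░
                                                               ▼


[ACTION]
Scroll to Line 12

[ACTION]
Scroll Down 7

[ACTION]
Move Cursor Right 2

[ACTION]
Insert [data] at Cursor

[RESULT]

status,city,amount,email                                       ▲
xcadata█celled,New York,4169.71,dave11@example.com             █
cancelled,Mumbai,5740.57,alice18@example.com                   ░
active,Mumbai,1868.31,eve17@example.com                        ░
completed,London,7036.46,hank24@example.com                    ░
pending,Mumbai,5588.02,grace30@example.com                     ░
completed,Paris,1728.68,grace85@example.com                    ░
completed,Mumbai,7657.07,alice84@example.com                   ░
completed,London,3000.88,hank10@example.com                    ░
completed,London,5597.68,bob77@example.com                     ░
cancelled,Tokyo,6047.29,jack5@example.com                      ░
completed,Sydney,899.91,bob75@example.com                      ░
active,Paris,9800.89,dave18@example.com                        ░
cancelled,New York,9966.20,eve81@example.com                   ░
active,Paris,350.51,frank94@example.com                        ░
completed,Mumbai,8796.14,eve71@example.com                     ░
                                                               ░
                                                               ░
                                                               ░
                                                               ▼


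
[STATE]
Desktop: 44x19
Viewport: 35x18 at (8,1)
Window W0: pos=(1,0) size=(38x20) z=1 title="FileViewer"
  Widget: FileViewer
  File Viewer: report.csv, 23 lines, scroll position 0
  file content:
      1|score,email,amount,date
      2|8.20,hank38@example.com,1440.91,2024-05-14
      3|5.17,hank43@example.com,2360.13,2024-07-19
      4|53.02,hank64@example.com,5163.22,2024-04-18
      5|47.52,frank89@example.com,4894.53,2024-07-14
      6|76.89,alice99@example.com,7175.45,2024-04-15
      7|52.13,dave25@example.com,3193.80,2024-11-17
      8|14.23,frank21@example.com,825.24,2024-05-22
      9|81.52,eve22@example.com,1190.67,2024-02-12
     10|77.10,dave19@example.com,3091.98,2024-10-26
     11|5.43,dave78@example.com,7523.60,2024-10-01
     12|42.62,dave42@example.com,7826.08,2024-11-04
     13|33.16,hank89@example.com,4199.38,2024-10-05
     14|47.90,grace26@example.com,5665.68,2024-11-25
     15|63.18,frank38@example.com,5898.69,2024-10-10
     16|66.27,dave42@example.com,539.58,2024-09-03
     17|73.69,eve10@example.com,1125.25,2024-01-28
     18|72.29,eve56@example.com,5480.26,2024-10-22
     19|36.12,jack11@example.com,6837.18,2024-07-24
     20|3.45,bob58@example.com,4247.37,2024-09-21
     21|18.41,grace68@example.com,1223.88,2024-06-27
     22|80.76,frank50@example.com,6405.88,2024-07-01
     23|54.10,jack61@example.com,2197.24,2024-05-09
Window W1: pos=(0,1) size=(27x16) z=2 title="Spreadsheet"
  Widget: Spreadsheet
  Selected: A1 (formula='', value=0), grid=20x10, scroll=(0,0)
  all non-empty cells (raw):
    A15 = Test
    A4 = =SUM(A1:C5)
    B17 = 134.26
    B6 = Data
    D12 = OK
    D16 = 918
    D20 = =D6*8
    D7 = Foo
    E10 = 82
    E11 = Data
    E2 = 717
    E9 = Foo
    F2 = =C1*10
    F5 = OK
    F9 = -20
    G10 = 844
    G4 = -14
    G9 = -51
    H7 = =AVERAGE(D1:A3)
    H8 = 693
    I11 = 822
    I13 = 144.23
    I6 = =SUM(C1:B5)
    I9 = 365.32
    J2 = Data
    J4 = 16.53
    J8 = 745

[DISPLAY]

━━━━━━━━━━━━━━━━━━┓           ┃    
sheet             ┃───────────┨    
──────────────────┨          ▲┃    
                  ┃440.91,202█┃    
A       B       C ┃360.13,202░┃    
------------------┃5163.22,20░┃    
  [0]       0     ┃,4894.53,2░┃    
    0       0     ┃,7175.45,2░┃    
    0       0     ┃3193.80,20░┃    
RC!         0     ┃,825.24,20░┃    
    0       0     ┃190.67,202░┃    
    0Data         ┃3091.98,20░┃    
    0       0     ┃523.60,202░┃    
    0       0     ┃7826.08,20░┃    
    0       0     ┃4199.38,20░┃    
━━━━━━━━━━━━━━━━━━┛,5665.68,2░┃    
frank38@example.com,5898.69,2░┃    
dave42@example.com,539.58,202▼┃    


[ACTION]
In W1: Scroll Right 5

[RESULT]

━━━━━━━━━━━━━━━━━━┓           ┃    
sheet             ┃───────────┨    
──────────────────┨          ▲┃    
                  ┃440.91,202█┃    
F       G       H ┃360.13,202░┃    
------------------┃5163.22,20░┃    
    0       0     ┃,4894.53,2░┃    
    0       0     ┃,7175.45,2░┃    
    0       0     ┃3193.80,20░┃    
    0     -14     ┃,825.24,20░┃    
            0     ┃190.67,202░┃    
    0       0     ┃3091.98,20░┃    
    0       0     ┃523.60,202░┃    
    0       0     ┃7826.08,20░┃    
  -20     -51     ┃4199.38,20░┃    
━━━━━━━━━━━━━━━━━━┛,5665.68,2░┃    
frank38@example.com,5898.69,2░┃    
dave42@example.com,539.58,202▼┃    


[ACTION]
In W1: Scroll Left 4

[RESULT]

━━━━━━━━━━━━━━━━━━┓           ┃    
sheet             ┃───────────┨    
──────────────────┨          ▲┃    
                  ┃440.91,202█┃    
B       C       D ┃360.13,202░┃    
------------------┃5163.22,20░┃    
    0       0     ┃,4894.53,2░┃    
    0       0     ┃,7175.45,2░┃    
    0       0     ┃3193.80,20░┃    
    0       0     ┃,825.24,20░┃    
    0       0     ┃190.67,202░┃    
a           0     ┃3091.98,20░┃    
    0       0Foo  ┃523.60,202░┃    
    0       0     ┃7826.08,20░┃    
    0       0     ┃4199.38,20░┃    
━━━━━━━━━━━━━━━━━━┛,5665.68,2░┃    
frank38@example.com,5898.69,2░┃    
dave42@example.com,539.58,202▼┃    


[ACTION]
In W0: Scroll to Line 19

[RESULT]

━━━━━━━━━━━━━━━━━━┓           ┃    
sheet             ┃───────────┨    
──────────────────┨,825.24,20▲┃    
                  ┃190.67,202░┃    
B       C       D ┃3091.98,20░┃    
------------------┃523.60,202░┃    
    0       0     ┃7826.08,20░┃    
    0       0     ┃4199.38,20░┃    
    0       0     ┃,5665.68,2░┃    
    0       0     ┃,5898.69,2░┃    
    0       0     ┃539.58,202░┃    
a           0     ┃125.25,202░┃    
    0       0Foo  ┃480.26,202░┃    
    0       0     ┃6837.18,20░┃    
    0       0     ┃47.37,2024░┃    
━━━━━━━━━━━━━━━━━━┛,1223.88,2░┃    
frank50@example.com,6405.88,2█┃    
jack61@example.com,2197.24,20▼┃    


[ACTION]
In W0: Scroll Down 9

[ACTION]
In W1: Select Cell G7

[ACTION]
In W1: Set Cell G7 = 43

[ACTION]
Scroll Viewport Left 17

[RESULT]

┏━━━━━━━━━━━━━━━━━━━━━━━━━┓        
┃ Spreadsheet             ┃────────
┠─────────────────────────┨,825.24,
┃G7: 43                   ┃190.67,2
┃       B       C       D ┃3091.98,
┃-------------------------┃523.60,2
┃  1        0       0     ┃7826.08,
┃  2        0       0     ┃4199.38,
┃  3        0       0     ┃,5665.68
┃  4        0       0     ┃,5898.69
┃  5        0       0     ┃539.58,2
┃  6 Data           0     ┃125.25,2
┃  7        0       0Foo  ┃480.26,2
┃  8        0       0     ┃6837.18,
┃  9        0       0     ┃47.37,20
┗━━━━━━━━━━━━━━━━━━━━━━━━━┛,1223.88
 ┃80.76,frank50@example.com,6405.88
 ┃54.10,jack61@example.com,2197.24,


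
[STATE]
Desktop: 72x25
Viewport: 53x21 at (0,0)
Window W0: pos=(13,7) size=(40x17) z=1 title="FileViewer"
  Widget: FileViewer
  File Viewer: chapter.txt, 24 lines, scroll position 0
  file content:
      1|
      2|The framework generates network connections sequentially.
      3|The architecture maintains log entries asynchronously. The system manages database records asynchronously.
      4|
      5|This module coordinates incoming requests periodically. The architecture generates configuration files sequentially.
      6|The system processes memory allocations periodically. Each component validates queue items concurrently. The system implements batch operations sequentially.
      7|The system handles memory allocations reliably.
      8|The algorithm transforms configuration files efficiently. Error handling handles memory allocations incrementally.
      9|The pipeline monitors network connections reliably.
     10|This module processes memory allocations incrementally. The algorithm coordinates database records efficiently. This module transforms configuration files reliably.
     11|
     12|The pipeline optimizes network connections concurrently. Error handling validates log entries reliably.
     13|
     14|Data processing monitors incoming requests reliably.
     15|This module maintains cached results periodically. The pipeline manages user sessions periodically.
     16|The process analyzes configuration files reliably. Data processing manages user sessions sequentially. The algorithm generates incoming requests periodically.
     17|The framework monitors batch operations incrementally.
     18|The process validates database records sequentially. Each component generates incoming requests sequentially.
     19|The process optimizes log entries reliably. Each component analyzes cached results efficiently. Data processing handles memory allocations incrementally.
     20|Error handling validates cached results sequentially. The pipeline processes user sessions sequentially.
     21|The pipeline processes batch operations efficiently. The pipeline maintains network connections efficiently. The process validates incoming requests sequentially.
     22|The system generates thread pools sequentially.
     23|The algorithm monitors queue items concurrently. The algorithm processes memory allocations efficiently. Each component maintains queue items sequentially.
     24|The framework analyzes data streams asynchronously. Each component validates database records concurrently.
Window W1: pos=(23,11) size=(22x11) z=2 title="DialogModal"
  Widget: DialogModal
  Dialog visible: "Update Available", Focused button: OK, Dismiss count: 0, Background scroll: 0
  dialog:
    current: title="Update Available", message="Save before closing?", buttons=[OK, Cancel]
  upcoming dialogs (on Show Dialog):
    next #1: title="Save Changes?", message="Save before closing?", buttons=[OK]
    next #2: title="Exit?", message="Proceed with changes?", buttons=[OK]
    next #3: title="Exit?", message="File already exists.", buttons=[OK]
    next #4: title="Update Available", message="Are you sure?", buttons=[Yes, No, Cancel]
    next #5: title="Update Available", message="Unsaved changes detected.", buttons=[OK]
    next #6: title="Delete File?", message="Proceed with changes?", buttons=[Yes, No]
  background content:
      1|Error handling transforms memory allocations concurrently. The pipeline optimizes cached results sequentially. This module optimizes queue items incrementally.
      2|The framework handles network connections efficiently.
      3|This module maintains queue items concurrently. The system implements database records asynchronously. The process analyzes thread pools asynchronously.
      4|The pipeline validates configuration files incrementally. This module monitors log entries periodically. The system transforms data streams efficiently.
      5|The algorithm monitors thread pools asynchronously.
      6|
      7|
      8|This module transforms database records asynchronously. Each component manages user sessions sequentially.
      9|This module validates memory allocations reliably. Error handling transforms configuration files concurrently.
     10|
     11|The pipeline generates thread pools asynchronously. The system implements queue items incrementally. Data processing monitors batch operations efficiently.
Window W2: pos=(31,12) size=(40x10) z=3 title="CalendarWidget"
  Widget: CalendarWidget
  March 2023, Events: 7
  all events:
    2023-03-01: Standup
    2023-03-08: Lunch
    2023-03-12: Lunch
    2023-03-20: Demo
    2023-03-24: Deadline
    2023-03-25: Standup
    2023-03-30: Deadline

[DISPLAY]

                                                     
                                                     
                                                     
                                                     
                                                     
                                                     
                                                     
             ┏━━━━━━━━━━━━━━━━━━━━━━━━━━━━━━━━━━━━━━┓
             ┃ FileViewer                           ┃
             ┠──────────────────────────────────────┨
             ┃                                     ▲┃
             ┃The frame┏━━━━━━━━━━━━━━━━━━━━┓ conne█┃
             ┃The archi┃ Dialog┏━━━━━━━━━━━━━━━━━━━━━
             ┃         ┠───────┃ CalendarWidget      
             ┃This modu┃Error h┠─────────────────────
             ┃The syste┃Th┌────┃              March 2
             ┃The syste┃Th│Upda┃Mo Tu We Th Fr Sa Su 
             ┃The algor┃Th│Save┃       1*  2  3  4  5
             ┃The pipel┃Th│[OK]┃ 6  7  8*  9 10 11 12
             ┃This modu┃  └────┃13 14 15 16 17 18 19 
             ┃         ┃       ┃20* 21 22 23 24* 25* 


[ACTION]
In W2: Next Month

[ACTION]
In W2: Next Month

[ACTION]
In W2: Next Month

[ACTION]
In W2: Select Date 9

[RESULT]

                                                     
                                                     
                                                     
                                                     
                                                     
                                                     
                                                     
             ┏━━━━━━━━━━━━━━━━━━━━━━━━━━━━━━━━━━━━━━┓
             ┃ FileViewer                           ┃
             ┠──────────────────────────────────────┨
             ┃                                     ▲┃
             ┃The frame┏━━━━━━━━━━━━━━━━━━━━┓ conne█┃
             ┃The archi┃ Dialog┏━━━━━━━━━━━━━━━━━━━━━
             ┃         ┠───────┃ CalendarWidget      
             ┃This modu┃Error h┠─────────────────────
             ┃The syste┃Th┌────┃              June 20
             ┃The syste┃Th│Upda┃Mo Tu We Th Fr Sa Su 
             ┃The algor┃Th│Save┃          1  2  3  4 
             ┃The pipel┃Th│[OK]┃ 5  6  7  8 [ 9] 10 1
             ┃This modu┃  └────┃12 13 14 15 16 17 18 
             ┃         ┃       ┃19 20 21 22 23 24 25 


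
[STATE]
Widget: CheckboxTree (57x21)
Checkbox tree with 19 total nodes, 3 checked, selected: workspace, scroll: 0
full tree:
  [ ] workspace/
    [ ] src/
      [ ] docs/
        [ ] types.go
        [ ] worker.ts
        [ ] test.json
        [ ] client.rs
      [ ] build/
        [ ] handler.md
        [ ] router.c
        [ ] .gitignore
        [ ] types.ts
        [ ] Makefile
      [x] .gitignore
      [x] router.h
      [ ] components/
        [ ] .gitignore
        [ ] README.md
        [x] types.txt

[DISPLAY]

>[-] workspace/                                          
   [-] src/                                              
     [ ] docs/                                           
       [ ] types.go                                      
       [ ] worker.ts                                     
       [ ] test.json                                     
       [ ] client.rs                                     
     [ ] build/                                          
       [ ] handler.md                                    
       [ ] router.c                                      
       [ ] .gitignore                                    
       [ ] types.ts                                      
       [ ] Makefile                                      
     [x] .gitignore                                      
     [x] router.h                                        
     [-] components/                                     
       [ ] .gitignore                                    
       [ ] README.md                                     
       [x] types.txt                                     
                                                         
                                                         


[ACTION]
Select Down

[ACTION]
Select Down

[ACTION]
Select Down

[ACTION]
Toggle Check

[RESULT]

 [-] workspace/                                          
   [-] src/                                              
     [-] docs/                                           
>      [x] types.go                                      
       [ ] worker.ts                                     
       [ ] test.json                                     
       [ ] client.rs                                     
     [ ] build/                                          
       [ ] handler.md                                    
       [ ] router.c                                      
       [ ] .gitignore                                    
       [ ] types.ts                                      
       [ ] Makefile                                      
     [x] .gitignore                                      
     [x] router.h                                        
     [-] components/                                     
       [ ] .gitignore                                    
       [ ] README.md                                     
       [x] types.txt                                     
                                                         
                                                         


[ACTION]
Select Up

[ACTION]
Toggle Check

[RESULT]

 [-] workspace/                                          
   [-] src/                                              
>    [x] docs/                                           
       [x] types.go                                      
       [x] worker.ts                                     
       [x] test.json                                     
       [x] client.rs                                     
     [ ] build/                                          
       [ ] handler.md                                    
       [ ] router.c                                      
       [ ] .gitignore                                    
       [ ] types.ts                                      
       [ ] Makefile                                      
     [x] .gitignore                                      
     [x] router.h                                        
     [-] components/                                     
       [ ] .gitignore                                    
       [ ] README.md                                     
       [x] types.txt                                     
                                                         
                                                         
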